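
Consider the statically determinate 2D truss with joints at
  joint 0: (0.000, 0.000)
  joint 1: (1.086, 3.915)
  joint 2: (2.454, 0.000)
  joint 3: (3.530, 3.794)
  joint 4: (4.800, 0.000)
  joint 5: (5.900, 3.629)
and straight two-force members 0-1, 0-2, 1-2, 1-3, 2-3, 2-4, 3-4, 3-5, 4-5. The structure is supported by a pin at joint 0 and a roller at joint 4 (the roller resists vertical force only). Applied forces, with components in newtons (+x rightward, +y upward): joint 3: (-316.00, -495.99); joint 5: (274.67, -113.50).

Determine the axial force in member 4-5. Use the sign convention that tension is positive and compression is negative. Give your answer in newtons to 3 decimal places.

-96.580

N=6 nodes, M=9 members, R=3 reactions → 2N=12, M+R=12
member 0 (0-1): L=4.0628, (cx,cy)=(0.2673,0.9636)
member 1 (0-2): L=2.4540, (cx,cy)=(1.0000,0.0000)
member 2 (1-2): L=4.1471, (cx,cy)=(0.3299,-0.9440)
member 3 (1-3): L=2.4470, (cx,cy)=(0.9988,-0.0494)
member 4 (2-3): L=3.9436, (cx,cy)=(0.2728,0.9621)
member 5 (2-4): L=2.3460, (cx,cy)=(1.0000,0.0000)
member 6 (3-4): L=4.0009, (cx,cy)=(0.3174,-0.9483)
member 7 (3-5): L=2.3757, (cx,cy)=(0.9976,-0.0695)
member 8 (4-5): L=3.7920, (cx,cy)=(0.2901,0.9570)
solve A·x = −loads:
  F[0-1] = -152.8933 N (compression)
  F[0-2] = -0.4615 N (compression)
  F[1-2] = +160.9938 N (tension)
  F[1-3] = -94.0902 N (compression)
  F[2-3] = -157.9765 N (compression)
  F[2-4] = +95.7482 N (tension)
  F[3-4] = -389.8976 N (compression)
  F[3-5] = +303.4185 N (tension)
  F[4-5] = -96.5796 N (compression)
  Rx@0 = +41.3300 N
  Ry@0 = +147.3300 N
  Ry@4 = +462.1600 N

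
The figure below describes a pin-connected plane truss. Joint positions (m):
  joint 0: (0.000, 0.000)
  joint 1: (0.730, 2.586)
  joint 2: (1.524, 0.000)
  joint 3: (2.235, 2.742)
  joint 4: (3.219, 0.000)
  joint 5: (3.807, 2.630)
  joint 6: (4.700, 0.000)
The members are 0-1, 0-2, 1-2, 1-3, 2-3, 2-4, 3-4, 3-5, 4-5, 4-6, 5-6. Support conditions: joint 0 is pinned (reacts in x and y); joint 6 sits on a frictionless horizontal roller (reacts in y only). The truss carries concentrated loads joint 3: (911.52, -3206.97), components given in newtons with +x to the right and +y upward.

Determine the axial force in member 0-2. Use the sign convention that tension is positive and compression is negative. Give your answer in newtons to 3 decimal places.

N=7 nodes, M=11 members, R=3 reactions → 2N=14, M+R=14
member 0 (0-1): L=2.6871, (cx,cy)=(0.2717,0.9624)
member 1 (0-2): L=1.5240, (cx,cy)=(1.0000,0.0000)
member 2 (1-2): L=2.7051, (cx,cy)=(0.2935,-0.9560)
member 3 (1-3): L=1.5131, (cx,cy)=(0.9947,0.1031)
member 4 (2-3): L=2.8327, (cx,cy)=(0.2510,0.9680)
member 5 (2-4): L=1.6950, (cx,cy)=(1.0000,0.0000)
member 6 (3-4): L=2.9132, (cx,cy)=(0.3378,-0.9412)
member 7 (3-5): L=1.5760, (cx,cy)=(0.9975,-0.0711)
member 8 (4-5): L=2.6949, (cx,cy)=(0.2182,0.9759)
member 9 (4-6): L=1.4810, (cx,cy)=(1.0000,0.0000)
member 10 (5-6): L=2.7775, (cx,cy)=(0.3215,-0.9469)
solve A·x = −loads:
  F[0-1] = -1195.1173 N (compression)
  F[0-2] = +1236.2003 N (tension)
  F[1-2] = +1131.9325 N (tension)
  F[1-3] = -660.4383 N (compression)
  F[2-3] = -1117.8619 N (compression)
  F[2-4] = +1849.0208 N (tension)
  F[3-4] = -2098.9335 N (compression)
  F[3-5] = -1142.9514 N (compression)
  F[4-5] = +2024.3484 N (tension)
  F[4-6] = +698.3740 N (tension)
  F[5-6] = -2172.1320 N (compression)
  Rx@0 = -911.5200 N
  Ry@0 = +1150.1688 N
  Ry@6 = +2056.8012 N

1236.200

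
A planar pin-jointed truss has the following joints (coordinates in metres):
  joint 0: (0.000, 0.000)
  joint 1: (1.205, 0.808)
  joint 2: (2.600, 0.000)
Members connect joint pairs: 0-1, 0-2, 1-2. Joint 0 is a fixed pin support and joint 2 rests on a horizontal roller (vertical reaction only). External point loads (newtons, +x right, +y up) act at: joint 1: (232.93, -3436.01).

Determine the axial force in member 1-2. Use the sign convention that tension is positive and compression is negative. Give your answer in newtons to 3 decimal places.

N=3 nodes, M=3 members, R=3 reactions → 2N=6, M+R=6
member 0 (0-1): L=1.4508, (cx,cy)=(0.8306,0.5569)
member 1 (0-2): L=2.6000, (cx,cy)=(1.0000,0.0000)
member 2 (1-2): L=1.6121, (cx,cy)=(0.8653,-0.5012)
solve A·x = −loads:
  F[0-1] = -3180.2556 N (compression)
  F[0-2] = +2874.3318 N (tension)
  F[1-2] = -3321.6706 N (compression)
  Rx@0 = -232.9300 N
  Ry@0 = +1771.1640 N
  Ry@2 = +1664.8460 N

-3321.671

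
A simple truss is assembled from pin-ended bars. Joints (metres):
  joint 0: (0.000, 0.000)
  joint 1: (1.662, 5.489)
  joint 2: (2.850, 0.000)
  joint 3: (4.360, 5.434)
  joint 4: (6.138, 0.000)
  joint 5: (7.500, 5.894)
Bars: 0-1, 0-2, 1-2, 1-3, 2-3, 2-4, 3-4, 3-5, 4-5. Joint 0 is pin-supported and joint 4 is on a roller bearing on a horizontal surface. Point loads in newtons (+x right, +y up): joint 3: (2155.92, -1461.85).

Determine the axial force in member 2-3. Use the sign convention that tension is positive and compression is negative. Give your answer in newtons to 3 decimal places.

N=6 nodes, M=9 members, R=3 reactions → 2N=12, M+R=12
member 0 (0-1): L=5.7351, (cx,cy)=(0.2898,0.9571)
member 1 (0-2): L=2.8500, (cx,cy)=(1.0000,0.0000)
member 2 (1-2): L=5.6161, (cx,cy)=(0.2115,-0.9774)
member 3 (1-3): L=2.6986, (cx,cy)=(0.9998,-0.0204)
member 4 (2-3): L=5.6399, (cx,cy)=(0.2677,0.9635)
member 5 (2-4): L=3.2880, (cx,cy)=(1.0000,0.0000)
member 6 (3-4): L=5.7175, (cx,cy)=(0.3110,-0.9504)
member 7 (3-5): L=3.1735, (cx,cy)=(0.9894,0.1449)
member 8 (4-5): L=6.0493, (cx,cy)=(0.2251,0.9743)
solve A·x = −loads:
  F[0-1] = +1551.7792 N (tension)
  F[0-2] = +1706.2230 N (tension)
  F[1-2] = -1535.7334 N (compression)
  F[1-3] = +774.7194 N (tension)
  F[2-3] = +1557.8537 N (tension)
  F[2-4] = +964.2691 N (tension)
  F[3-4] = -3100.7843 N (compression)
  F[3-5] = +0.0000 N (tension)
  F[4-5] = +0.0000 N (tension)
  Rx@0 = -2155.9200 N
  Ry@0 = -1485.1906 N
  Ry@4 = +2947.0406 N

1557.854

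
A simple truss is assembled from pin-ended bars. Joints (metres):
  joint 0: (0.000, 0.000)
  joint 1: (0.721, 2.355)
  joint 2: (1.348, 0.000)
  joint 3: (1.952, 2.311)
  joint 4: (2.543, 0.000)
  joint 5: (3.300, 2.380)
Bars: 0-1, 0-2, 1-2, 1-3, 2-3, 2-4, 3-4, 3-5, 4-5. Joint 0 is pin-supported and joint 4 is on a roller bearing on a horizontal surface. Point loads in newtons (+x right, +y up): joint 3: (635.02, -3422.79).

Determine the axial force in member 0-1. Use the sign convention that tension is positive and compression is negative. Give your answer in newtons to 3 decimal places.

N=6 nodes, M=9 members, R=3 reactions → 2N=12, M+R=12
member 0 (0-1): L=2.4629, (cx,cy)=(0.2927,0.9562)
member 1 (0-2): L=1.3480, (cx,cy)=(1.0000,0.0000)
member 2 (1-2): L=2.4370, (cx,cy)=(0.2573,-0.9663)
member 3 (1-3): L=1.2318, (cx,cy)=(0.9994,-0.0357)
member 4 (2-3): L=2.3886, (cx,cy)=(0.2529,0.9675)
member 5 (2-4): L=1.1950, (cx,cy)=(1.0000,0.0000)
member 6 (3-4): L=2.3854, (cx,cy)=(0.2478,-0.9688)
member 7 (3-5): L=1.3498, (cx,cy)=(0.9987,0.0511)
member 8 (4-5): L=2.4975, (cx,cy)=(0.3031,0.9530)
solve A·x = −loads:
  F[0-1] = -228.3843 N (compression)
  F[0-2] = +701.8783 N (tension)
  F[1-2] = +230.6543 N (tension)
  F[1-3] = -126.2815 N (compression)
  F[2-3] = -230.3767 N (compression)
  F[2-4] = +819.4751 N (tension)
  F[3-4] = -3307.5353 N (compression)
  F[3-5] = +0.0000 N (tension)
  F[4-5] = -0.0000 N (compression)
  Rx@0 = -635.0200 N
  Ry@0 = +218.3790 N
  Ry@4 = +3204.4110 N

-228.384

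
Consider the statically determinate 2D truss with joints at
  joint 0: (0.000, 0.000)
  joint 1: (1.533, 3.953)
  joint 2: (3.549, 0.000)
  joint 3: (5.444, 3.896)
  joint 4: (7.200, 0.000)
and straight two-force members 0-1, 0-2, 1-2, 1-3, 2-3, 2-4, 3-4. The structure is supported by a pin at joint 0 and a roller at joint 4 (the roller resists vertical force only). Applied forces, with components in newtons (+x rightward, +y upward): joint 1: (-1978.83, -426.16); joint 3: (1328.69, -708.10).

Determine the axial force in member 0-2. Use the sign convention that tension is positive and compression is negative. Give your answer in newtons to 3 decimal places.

N=5 nodes, M=7 members, R=3 reactions → 2N=10, M+R=10
member 0 (0-1): L=4.2398, (cx,cy)=(0.3616,0.9323)
member 1 (0-2): L=3.5490, (cx,cy)=(1.0000,0.0000)
member 2 (1-2): L=4.4374, (cx,cy)=(0.4543,-0.8908)
member 3 (1-3): L=3.9114, (cx,cy)=(0.9999,-0.0146)
member 4 (2-3): L=4.3324, (cx,cy)=(0.4374,0.8993)
member 5 (2-4): L=3.6510, (cx,cy)=(1.0000,0.0000)
member 6 (3-4): L=4.2734, (cx,cy)=(0.4109,-0.9117)
solve A·x = −loads:
  F[0-1] = -939.1210 N (compression)
  F[0-2] = -310.5823 N (compression)
  F[1-2] = +481.2549 N (tension)
  F[1-3] = +1420.7791 N (tension)
  F[2-3] = -476.7441 N (compression)
  F[2-4] = +116.5897 N (tension)
  F[3-4] = -283.7358 N (compression)
  Rx@0 = +650.1400 N
  Ry@0 = +875.5849 N
  Ry@4 = +258.6751 N

-310.582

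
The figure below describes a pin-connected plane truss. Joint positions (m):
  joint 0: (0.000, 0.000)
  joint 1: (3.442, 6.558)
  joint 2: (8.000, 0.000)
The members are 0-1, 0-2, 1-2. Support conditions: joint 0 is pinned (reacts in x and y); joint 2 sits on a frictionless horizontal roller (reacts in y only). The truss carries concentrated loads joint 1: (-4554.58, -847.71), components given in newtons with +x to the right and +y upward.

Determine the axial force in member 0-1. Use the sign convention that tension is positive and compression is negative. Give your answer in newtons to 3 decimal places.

N=3 nodes, M=3 members, R=3 reactions → 2N=6, M+R=6
member 0 (0-1): L=7.4064, (cx,cy)=(0.4647,0.8855)
member 1 (0-2): L=8.0000, (cx,cy)=(1.0000,0.0000)
member 2 (1-2): L=7.9864, (cx,cy)=(0.5707,-0.8211)
solve A·x = −loads:
  F[0-1] = -4762.0944 N (compression)
  F[0-2] = -2341.4760 N (compression)
  F[1-2] = +4102.6732 N (tension)
  Rx@0 = +4554.5800 N
  Ry@0 = +4216.5997 N
  Ry@2 = -3368.8897 N

-4762.094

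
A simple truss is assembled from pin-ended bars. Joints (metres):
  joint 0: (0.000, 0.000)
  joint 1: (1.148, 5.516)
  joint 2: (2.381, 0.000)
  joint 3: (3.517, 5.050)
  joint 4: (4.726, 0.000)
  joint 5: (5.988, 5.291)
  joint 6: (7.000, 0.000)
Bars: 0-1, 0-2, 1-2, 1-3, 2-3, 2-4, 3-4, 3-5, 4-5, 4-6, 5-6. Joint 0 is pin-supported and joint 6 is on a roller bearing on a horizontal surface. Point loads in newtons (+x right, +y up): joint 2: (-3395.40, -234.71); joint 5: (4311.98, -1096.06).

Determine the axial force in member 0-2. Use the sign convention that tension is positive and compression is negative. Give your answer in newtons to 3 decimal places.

N=7 nodes, M=11 members, R=3 reactions → 2N=14, M+R=14
member 0 (0-1): L=5.6342, (cx,cy)=(0.2038,0.9790)
member 1 (0-2): L=2.3810, (cx,cy)=(1.0000,0.0000)
member 2 (1-2): L=5.6521, (cx,cy)=(0.2181,-0.9759)
member 3 (1-3): L=2.4144, (cx,cy)=(0.9812,-0.1930)
member 4 (2-3): L=5.1762, (cx,cy)=(0.2195,0.9756)
member 5 (2-4): L=2.3450, (cx,cy)=(1.0000,0.0000)
member 6 (3-4): L=5.1927, (cx,cy)=(0.2328,-0.9725)
member 7 (3-5): L=2.4827, (cx,cy)=(0.9953,0.0971)
member 8 (4-5): L=5.4394, (cx,cy)=(0.2320,0.9727)
member 9 (4-6): L=2.2740, (cx,cy)=(1.0000,0.0000)
member 10 (5-6): L=5.3869, (cx,cy)=(0.1879,-0.9822)
solve A·x = −loads:
  F[0-1] = +3009.0311 N (tension)
  F[0-2] = +303.4725 N (tension)
  F[1-2] = -3286.7045 N (compression)
  F[1-3] = +1355.5844 N (tension)
  F[2-3] = +3528.2756 N (tension)
  F[2-4] = +2207.5473 N (tension)
  F[3-4] = -2989.6408 N (compression)
  F[3-5] = +2813.7889 N (tension)
  F[4-5] = +2989.0409 N (tension)
  F[4-6] = +817.9922 N (tension)
  F[5-6] = -4354.2021 N (compression)
  Rx@0 = -916.5800 N
  Ry@0 = -2945.9069 N
  Ry@6 = +4276.6769 N

303.472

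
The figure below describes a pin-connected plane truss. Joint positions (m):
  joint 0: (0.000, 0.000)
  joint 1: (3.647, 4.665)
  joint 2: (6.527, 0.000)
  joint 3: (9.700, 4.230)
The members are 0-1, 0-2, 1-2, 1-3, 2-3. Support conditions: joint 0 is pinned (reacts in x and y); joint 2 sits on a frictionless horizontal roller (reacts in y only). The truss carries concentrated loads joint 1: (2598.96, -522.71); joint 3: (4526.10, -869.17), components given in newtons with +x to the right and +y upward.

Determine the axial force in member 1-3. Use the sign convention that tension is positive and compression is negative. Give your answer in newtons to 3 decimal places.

N=4 nodes, M=5 members, R=3 reactions → 2N=8, M+R=8
member 0 (0-1): L=5.9214, (cx,cy)=(0.6159,0.7878)
member 1 (0-2): L=6.5270, (cx,cy)=(1.0000,0.0000)
member 2 (1-2): L=5.4824, (cx,cy)=(0.5253,-0.8509)
member 3 (1-3): L=6.0686, (cx,cy)=(0.9974,-0.0717)
member 4 (2-3): L=5.2878, (cx,cy)=(0.6001,0.8000)
solve A·x = −loads:
  F[0-1] = +6324.6398 N (tension)
  F[0-2] = +3229.6959 N (tension)
  F[1-2] = -6885.0038 N (compression)
  F[1-3] = +4925.8924 N (tension)
  F[2-3] = -645.1371 N (compression)
  Rx@0 = -7125.0600 N
  Ry@0 = -4982.6908 N
  Ry@2 = +6374.5708 N

4925.892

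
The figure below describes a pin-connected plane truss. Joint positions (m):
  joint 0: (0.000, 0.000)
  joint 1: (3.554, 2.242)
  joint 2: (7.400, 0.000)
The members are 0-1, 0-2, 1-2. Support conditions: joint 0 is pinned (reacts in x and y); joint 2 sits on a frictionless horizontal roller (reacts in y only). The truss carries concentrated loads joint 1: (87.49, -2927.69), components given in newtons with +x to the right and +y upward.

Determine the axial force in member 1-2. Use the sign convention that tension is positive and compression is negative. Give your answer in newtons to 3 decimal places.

-2844.587

N=3 nodes, M=3 members, R=3 reactions → 2N=6, M+R=6
member 0 (0-1): L=4.2021, (cx,cy)=(0.8458,0.5335)
member 1 (0-2): L=7.4000, (cx,cy)=(1.0000,0.0000)
member 2 (1-2): L=4.4518, (cx,cy)=(0.8639,-0.5036)
solve A·x = −loads:
  F[0-1] = -2802.1999 N (compression)
  F[0-2] = +2457.5109 N (tension)
  F[1-2] = -2844.5866 N (compression)
  Rx@0 = -87.4900 N
  Ry@0 = +1495.1004 N
  Ry@2 = +1432.5896 N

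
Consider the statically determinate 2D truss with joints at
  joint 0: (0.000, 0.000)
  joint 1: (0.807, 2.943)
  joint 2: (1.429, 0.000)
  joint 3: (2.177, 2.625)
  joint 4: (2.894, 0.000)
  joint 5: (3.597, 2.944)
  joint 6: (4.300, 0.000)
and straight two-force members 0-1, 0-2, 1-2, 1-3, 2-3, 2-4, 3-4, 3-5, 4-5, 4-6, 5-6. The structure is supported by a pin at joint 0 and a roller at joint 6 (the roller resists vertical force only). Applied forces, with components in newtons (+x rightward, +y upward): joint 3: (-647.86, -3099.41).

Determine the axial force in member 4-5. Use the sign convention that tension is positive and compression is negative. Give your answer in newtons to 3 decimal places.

1343.468

N=7 nodes, M=11 members, R=3 reactions → 2N=14, M+R=14
member 0 (0-1): L=3.0516, (cx,cy)=(0.2644,0.9644)
member 1 (0-2): L=1.4290, (cx,cy)=(1.0000,0.0000)
member 2 (1-2): L=3.0080, (cx,cy)=(0.2068,-0.9784)
member 3 (1-3): L=1.4064, (cx,cy)=(0.9741,-0.2261)
member 4 (2-3): L=2.7295, (cx,cy)=(0.2740,0.9617)
member 5 (2-4): L=1.4650, (cx,cy)=(1.0000,0.0000)
member 6 (3-4): L=2.7212, (cx,cy)=(0.2635,-0.9647)
member 7 (3-5): L=1.4554, (cx,cy)=(0.9757,0.2192)
member 8 (4-5): L=3.0268, (cx,cy)=(0.2323,0.9727)
member 9 (4-6): L=1.4060, (cx,cy)=(1.0000,0.0000)
member 10 (5-6): L=3.0268, (cx,cy)=(0.2323,-0.9727)
solve A·x = −loads:
  F[0-1] = -1996.8267 N (compression)
  F[0-2] = -119.8030 N (compression)
  F[1-2] = +2201.5614 N (tension)
  F[1-3] = -1009.4400 N (compression)
  F[2-3] = -2239.7223 N (compression)
  F[2-4] = +949.2200 N (tension)
  F[3-4] = -1354.5974 N (compression)
  F[3-5] = -607.0581 N (compression)
  F[4-5] = +1343.4677 N (tension)
  F[4-6] = +280.2617 N (tension)
  F[5-6] = -1206.6686 N (compression)
  Rx@0 = +647.8600 N
  Ry@0 = +1925.7395 N
  Ry@6 = +1173.6705 N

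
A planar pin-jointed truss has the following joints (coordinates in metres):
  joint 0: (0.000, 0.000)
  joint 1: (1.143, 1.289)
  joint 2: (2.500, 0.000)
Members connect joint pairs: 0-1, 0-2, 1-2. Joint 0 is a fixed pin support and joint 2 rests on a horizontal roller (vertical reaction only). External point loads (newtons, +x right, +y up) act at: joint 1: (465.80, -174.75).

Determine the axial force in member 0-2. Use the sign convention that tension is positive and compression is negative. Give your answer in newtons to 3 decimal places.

N=3 nodes, M=3 members, R=3 reactions → 2N=6, M+R=6
member 0 (0-1): L=1.7228, (cx,cy)=(0.6635,0.7482)
member 1 (0-2): L=2.5000, (cx,cy)=(1.0000,0.0000)
member 2 (1-2): L=1.8716, (cx,cy)=(0.7250,-0.6887)
solve A·x = −loads:
  F[0-1] = +194.2132 N (tension)
  F[0-2] = +336.9468 N (tension)
  F[1-2] = -464.7289 N (compression)
  Rx@0 = -465.8000 N
  Ry@0 = -145.3122 N
  Ry@2 = +320.0622 N

336.947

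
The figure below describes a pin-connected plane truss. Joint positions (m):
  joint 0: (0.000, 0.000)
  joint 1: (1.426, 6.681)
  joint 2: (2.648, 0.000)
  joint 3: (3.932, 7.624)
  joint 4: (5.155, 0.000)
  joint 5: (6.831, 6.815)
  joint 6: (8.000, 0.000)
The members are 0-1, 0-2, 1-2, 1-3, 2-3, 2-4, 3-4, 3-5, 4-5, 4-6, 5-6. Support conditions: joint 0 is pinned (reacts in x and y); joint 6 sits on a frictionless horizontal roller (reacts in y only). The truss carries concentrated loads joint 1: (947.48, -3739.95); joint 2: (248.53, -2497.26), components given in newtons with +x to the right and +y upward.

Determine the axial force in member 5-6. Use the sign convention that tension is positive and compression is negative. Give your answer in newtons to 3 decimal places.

-2317.869

N=7 nodes, M=11 members, R=3 reactions → 2N=14, M+R=14
member 0 (0-1): L=6.8315, (cx,cy)=(0.2087,0.9780)
member 1 (0-2): L=2.6480, (cx,cy)=(1.0000,0.0000)
member 2 (1-2): L=6.7918, (cx,cy)=(0.1799,-0.9837)
member 3 (1-3): L=2.6776, (cx,cy)=(0.9359,0.3522)
member 4 (2-3): L=7.7314, (cx,cy)=(0.1661,0.9861)
member 5 (2-4): L=2.5070, (cx,cy)=(1.0000,0.0000)
member 6 (3-4): L=7.7215, (cx,cy)=(0.1584,-0.9874)
member 7 (3-5): L=3.0098, (cx,cy)=(0.9632,-0.2688)
member 8 (4-5): L=7.0181, (cx,cy)=(0.2388,0.9711)
member 9 (4-6): L=2.8450, (cx,cy)=(1.0000,0.0000)
member 10 (5-6): L=6.9145, (cx,cy)=(0.1691,-0.9856)
solve A·x = −loads:
  F[0-1] = -4041.7408 N (compression)
  F[0-2] = +2039.6801 N (tension)
  F[1-2] = -438.7048 N (compression)
  F[1-3] = -1829.4299 N (compression)
  F[2-3] = +2970.0511 N (tension)
  F[2-4] = +1218.9611 N (tension)
  F[3-4] = -2061.4789 N (compression)
  F[3-5] = -926.5428 N (compression)
  F[4-5] = +2096.1055 N (tension)
  F[4-6] = +391.8686 N (tension)
  F[5-6] = -2317.8690 N (compression)
  Rx@0 = -1196.0100 N
  Ry@0 = +3952.7066 N
  Ry@6 = +2284.5034 N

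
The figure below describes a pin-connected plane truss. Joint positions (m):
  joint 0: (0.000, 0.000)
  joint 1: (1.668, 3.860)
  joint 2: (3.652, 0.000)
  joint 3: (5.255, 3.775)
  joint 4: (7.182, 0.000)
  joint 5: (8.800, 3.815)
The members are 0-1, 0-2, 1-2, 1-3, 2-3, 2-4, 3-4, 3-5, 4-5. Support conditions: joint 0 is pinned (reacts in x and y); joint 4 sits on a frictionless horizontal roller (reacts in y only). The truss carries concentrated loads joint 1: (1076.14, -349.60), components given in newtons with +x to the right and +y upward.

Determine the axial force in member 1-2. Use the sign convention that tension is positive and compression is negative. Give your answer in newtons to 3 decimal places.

N=6 nodes, M=9 members, R=3 reactions → 2N=12, M+R=12
member 0 (0-1): L=4.2050, (cx,cy)=(0.3967,0.9180)
member 1 (0-2): L=3.6520, (cx,cy)=(1.0000,0.0000)
member 2 (1-2): L=4.3400, (cx,cy)=(0.4571,-0.8894)
member 3 (1-3): L=3.5880, (cx,cy)=(0.9997,-0.0237)
member 4 (2-3): L=4.1012, (cx,cy)=(0.3909,0.9205)
member 5 (2-4): L=3.5300, (cx,cy)=(1.0000,0.0000)
member 6 (3-4): L=4.2384, (cx,cy)=(0.4547,-0.8907)
member 7 (3-5): L=3.5452, (cx,cy)=(0.9999,0.0113)
member 8 (4-5): L=4.1439, (cx,cy)=(0.3905,0.9206)
solve A·x = −loads:
  F[0-1] = +337.6729 N (tension)
  F[0-2] = +942.1943 N (tension)
  F[1-2] = -725.3252 N (compression)
  F[1-3] = -610.7907 N (compression)
  F[2-3] = +700.8523 N (tension)
  F[2-4] = +336.6866 N (tension)
  F[3-4] = -740.5341 N (compression)
  F[3-5] = -0.0000 N (compression)
  F[4-5] = +0.0000 N (tension)
  Rx@0 = -1076.1400 N
  Ry@0 = -309.9702 N
  Ry@4 = +659.5702 N

-725.325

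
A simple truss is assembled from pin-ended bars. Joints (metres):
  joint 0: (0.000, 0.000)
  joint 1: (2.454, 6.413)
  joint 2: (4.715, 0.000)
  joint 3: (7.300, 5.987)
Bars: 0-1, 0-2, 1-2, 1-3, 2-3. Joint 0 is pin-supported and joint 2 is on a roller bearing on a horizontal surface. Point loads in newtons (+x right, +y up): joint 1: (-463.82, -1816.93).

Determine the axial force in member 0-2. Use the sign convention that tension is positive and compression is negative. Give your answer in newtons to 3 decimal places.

N=4 nodes, M=5 members, R=3 reactions → 2N=8, M+R=8
member 0 (0-1): L=6.8665, (cx,cy)=(0.3574,0.9340)
member 1 (0-2): L=4.7150, (cx,cy)=(1.0000,0.0000)
member 2 (1-2): L=6.7999, (cx,cy)=(0.3325,-0.9431)
member 3 (1-3): L=4.8647, (cx,cy)=(0.9962,-0.0876)
member 4 (2-3): L=6.5212, (cx,cy)=(0.3964,0.9181)
solve A·x = −loads:
  F[0-1] = -1608.3549 N (compression)
  F[0-2] = +110.9865 N (tension)
  F[1-2] = -333.7892 N (compression)
  F[1-3] = +0.0000 N (tension)
  F[2-3] = -0.0000 N (compression)
  Rx@0 = +463.8200 N
  Ry@0 = +1502.1329 N
  Ry@2 = +314.7971 N

110.986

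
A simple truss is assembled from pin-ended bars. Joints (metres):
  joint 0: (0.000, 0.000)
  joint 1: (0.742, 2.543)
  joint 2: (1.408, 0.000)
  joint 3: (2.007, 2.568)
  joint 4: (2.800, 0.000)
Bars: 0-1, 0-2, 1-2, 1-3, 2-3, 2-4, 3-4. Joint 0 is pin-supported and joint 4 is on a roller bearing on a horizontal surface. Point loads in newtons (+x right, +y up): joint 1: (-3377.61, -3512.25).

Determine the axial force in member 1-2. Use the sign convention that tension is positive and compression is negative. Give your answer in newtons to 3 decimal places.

2232.687

N=5 nodes, M=7 members, R=3 reactions → 2N=10, M+R=10
member 0 (0-1): L=2.6490, (cx,cy)=(0.2801,0.9600)
member 1 (0-2): L=1.4080, (cx,cy)=(1.0000,0.0000)
member 2 (1-2): L=2.6288, (cx,cy)=(0.2534,-0.9674)
member 3 (1-3): L=1.2652, (cx,cy)=(0.9998,0.0198)
member 4 (2-3): L=2.6369, (cx,cy)=(0.2272,0.9739)
member 5 (2-4): L=1.3920, (cx,cy)=(1.0000,0.0000)
member 6 (3-4): L=2.6877, (cx,cy)=(0.2951,-0.9555)
solve A·x = −loads:
  F[0-1] = -5884.6579 N (compression)
  F[0-2] = -1729.3087 N (compression)
  F[1-2] = +2232.6872 N (tension)
  F[1-3] = +1163.8825 N (tension)
  F[2-3] = -2217.8229 N (compression)
  F[2-4] = -659.8598 N (compression)
  F[3-4] = +2236.4105 N (tension)
  Rx@0 = +3377.6100 N
  Ry@0 = +5649.0974 N
  Ry@4 = -2136.8474 N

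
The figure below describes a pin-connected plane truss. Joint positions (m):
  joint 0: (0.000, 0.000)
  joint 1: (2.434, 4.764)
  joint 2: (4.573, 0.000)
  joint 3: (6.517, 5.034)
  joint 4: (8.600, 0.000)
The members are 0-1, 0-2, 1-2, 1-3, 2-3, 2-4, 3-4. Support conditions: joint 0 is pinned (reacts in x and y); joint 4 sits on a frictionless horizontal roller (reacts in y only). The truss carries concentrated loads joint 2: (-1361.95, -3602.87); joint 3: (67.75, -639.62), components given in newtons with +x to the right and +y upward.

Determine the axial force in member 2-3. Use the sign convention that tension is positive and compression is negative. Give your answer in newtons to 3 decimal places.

N=5 nodes, M=7 members, R=3 reactions → 2N=10, M+R=10
member 0 (0-1): L=5.3498, (cx,cy)=(0.4550,0.8905)
member 1 (0-2): L=4.5730, (cx,cy)=(1.0000,0.0000)
member 2 (1-2): L=5.2222, (cx,cy)=(0.4096,-0.9123)
member 3 (1-3): L=4.0919, (cx,cy)=(0.9978,0.0660)
member 4 (2-3): L=5.3963, (cx,cy)=(0.3602,0.9329)
member 5 (2-4): L=4.0270, (cx,cy)=(1.0000,0.0000)
member 6 (3-4): L=5.4479, (cx,cy)=(0.3823,-0.9240)
solve A·x = −loads:
  F[0-1] = -2023.9399 N (compression)
  F[0-2] = -373.3625 N (compression)
  F[1-2] = +1853.8716 N (tension)
  F[1-3] = -1683.8532 N (compression)
  F[2-3] = +2049.2384 N (tension)
  F[2-4] = +1009.7049 N (tension)
  F[3-4] = -2640.8120 N (compression)
  Rx@0 = +1294.2000 N
  Ry@0 = +1802.3294 N
  Ry@4 = +2440.1606 N

2049.238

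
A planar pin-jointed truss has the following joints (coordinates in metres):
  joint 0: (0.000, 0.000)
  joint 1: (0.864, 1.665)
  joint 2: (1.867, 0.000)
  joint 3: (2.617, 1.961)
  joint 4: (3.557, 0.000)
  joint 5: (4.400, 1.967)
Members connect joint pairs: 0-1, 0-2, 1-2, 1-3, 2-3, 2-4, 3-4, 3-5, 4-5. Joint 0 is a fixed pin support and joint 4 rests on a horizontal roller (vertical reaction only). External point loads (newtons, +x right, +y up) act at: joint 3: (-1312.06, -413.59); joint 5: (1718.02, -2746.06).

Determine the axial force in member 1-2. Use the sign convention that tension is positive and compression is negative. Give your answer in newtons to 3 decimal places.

-742.710

N=6 nodes, M=9 members, R=3 reactions → 2N=12, M+R=12
member 0 (0-1): L=1.8758, (cx,cy)=(0.4606,0.8876)
member 1 (0-2): L=1.8670, (cx,cy)=(1.0000,0.0000)
member 2 (1-2): L=1.9438, (cx,cy)=(0.5160,-0.8566)
member 3 (1-3): L=1.7778, (cx,cy)=(0.9860,0.1665)
member 4 (2-3): L=2.0995, (cx,cy)=(0.3572,0.9340)
member 5 (2-4): L=1.6900, (cx,cy)=(1.0000,0.0000)
member 6 (3-4): L=2.1747, (cx,cy)=(0.4323,-0.9018)
member 7 (3-5): L=1.7830, (cx,cy)=(1.0000,0.0034)
member 8 (4-5): L=2.1400, (cx,cy)=(0.3939,0.9191)
solve A·x = −loads:
  F[0-1] = +865.4906 N (tension)
  F[0-2] = +7.3174 N (tension)
  F[1-2] = -742.7099 N (compression)
  F[1-3] = +792.9550 N (tension)
  F[2-3] = +681.1351 N (tension)
  F[2-4] = -619.2441 N (compression)
  F[3-4] = -1299.7487 N (compression)
  F[3-5] = +2899.1003 N (tension)
  F[4-5] = -2998.2382 N (compression)
  Rx@0 = -405.9600 N
  Ry@0 = -768.2175 N
  Ry@4 = +3927.8675 N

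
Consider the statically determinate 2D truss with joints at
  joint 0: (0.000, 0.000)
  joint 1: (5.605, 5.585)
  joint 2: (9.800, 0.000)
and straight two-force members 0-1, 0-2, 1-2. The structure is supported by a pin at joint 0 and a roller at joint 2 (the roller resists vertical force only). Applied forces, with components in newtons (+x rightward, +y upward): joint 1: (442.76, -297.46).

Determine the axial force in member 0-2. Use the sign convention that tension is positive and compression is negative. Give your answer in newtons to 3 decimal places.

N=3 nodes, M=3 members, R=3 reactions → 2N=6, M+R=6
member 0 (0-1): L=7.9125, (cx,cy)=(0.7084,0.7058)
member 1 (0-2): L=9.8000, (cx,cy)=(1.0000,0.0000)
member 2 (1-2): L=6.9850, (cx,cy)=(0.6006,-0.7996)
solve A·x = −loads:
  F[0-1] = +177.0891 N (tension)
  F[0-2] = +317.3155 N (tension)
  F[1-2] = -528.3550 N (compression)
  Rx@0 = -442.7600 N
  Ry@0 = -124.9969 N
  Ry@2 = +422.4569 N

317.315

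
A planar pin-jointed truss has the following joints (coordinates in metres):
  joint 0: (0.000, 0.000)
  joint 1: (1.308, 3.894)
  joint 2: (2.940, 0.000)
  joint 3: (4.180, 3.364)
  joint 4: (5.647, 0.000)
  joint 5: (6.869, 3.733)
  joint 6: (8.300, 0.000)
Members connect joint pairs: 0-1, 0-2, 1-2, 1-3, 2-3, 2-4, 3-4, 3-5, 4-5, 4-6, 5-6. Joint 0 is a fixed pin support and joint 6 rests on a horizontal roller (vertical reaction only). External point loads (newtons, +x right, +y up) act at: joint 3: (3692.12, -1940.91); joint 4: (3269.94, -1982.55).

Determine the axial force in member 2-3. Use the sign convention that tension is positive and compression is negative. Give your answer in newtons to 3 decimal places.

N=7 nodes, M=11 members, R=3 reactions → 2N=14, M+R=14
member 0 (0-1): L=4.1078, (cx,cy)=(0.3184,0.9480)
member 1 (0-2): L=2.9400, (cx,cy)=(1.0000,0.0000)
member 2 (1-2): L=4.2222, (cx,cy)=(0.3865,-0.9223)
member 3 (1-3): L=2.9205, (cx,cy)=(0.9834,-0.1815)
member 4 (2-3): L=3.5853, (cx,cy)=(0.3459,0.9383)
member 5 (2-4): L=2.7070, (cx,cy)=(1.0000,0.0000)
member 6 (3-4): L=3.6700, (cx,cy)=(0.3997,-0.9166)
member 7 (3-5): L=2.7142, (cx,cy)=(0.9907,0.1360)
member 8 (4-5): L=3.9279, (cx,cy)=(0.3111,0.9504)
member 9 (4-6): L=2.6530, (cx,cy)=(1.0000,0.0000)
member 10 (5-6): L=3.9979, (cx,cy)=(0.3579,-0.9337)
solve A·x = −loads:
  F[0-1] = -106.2486 N (compression)
  F[0-2] = +6995.8914 N (tension)
  F[1-2] = +125.6974 N (tension)
  F[1-3] = -83.8091 N (compression)
  F[2-3] = -123.5527 N (compression)
  F[2-4] = +7087.2095 N (tension)
  F[3-4] = -2433.4065 N (compression)
  F[3-5] = -2871.2164 N (compression)
  F[4-5] = +4433.0787 N (tension)
  F[4-6] = +1465.4013 N (tension)
  F[5-6] = -4093.9900 N (compression)
  Rx@0 = -6962.0600 N
  Ry@0 = +100.7184 N
  Ry@6 = +3822.7416 N

-123.553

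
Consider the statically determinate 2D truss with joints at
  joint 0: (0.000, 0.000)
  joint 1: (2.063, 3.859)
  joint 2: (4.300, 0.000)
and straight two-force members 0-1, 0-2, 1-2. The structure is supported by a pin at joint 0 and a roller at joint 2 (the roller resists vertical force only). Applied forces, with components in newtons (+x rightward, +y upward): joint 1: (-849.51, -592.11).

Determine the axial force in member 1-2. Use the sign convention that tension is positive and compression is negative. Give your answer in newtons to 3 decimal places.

552.865

N=3 nodes, M=3 members, R=3 reactions → 2N=6, M+R=6
member 0 (0-1): L=4.3758, (cx,cy)=(0.4715,0.8819)
member 1 (0-2): L=4.3000, (cx,cy)=(1.0000,0.0000)
member 2 (1-2): L=4.4605, (cx,cy)=(0.5015,-0.8651)
solve A·x = −loads:
  F[0-1] = -1213.7793 N (compression)
  F[0-2] = -277.2690 N (compression)
  F[1-2] = +552.8646 N (tension)
  Rx@0 = +849.5100 N
  Ry@0 = +1070.4207 N
  Ry@2 = -478.3107 N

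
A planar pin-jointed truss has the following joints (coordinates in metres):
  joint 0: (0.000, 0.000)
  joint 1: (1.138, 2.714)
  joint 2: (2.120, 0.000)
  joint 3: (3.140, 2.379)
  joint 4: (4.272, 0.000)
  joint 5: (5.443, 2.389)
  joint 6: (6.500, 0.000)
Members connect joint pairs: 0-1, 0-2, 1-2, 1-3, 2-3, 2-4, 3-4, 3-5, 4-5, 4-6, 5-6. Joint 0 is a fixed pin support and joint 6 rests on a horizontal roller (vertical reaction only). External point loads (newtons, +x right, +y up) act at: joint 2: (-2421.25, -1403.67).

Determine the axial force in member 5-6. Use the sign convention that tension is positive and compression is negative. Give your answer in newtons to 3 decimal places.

N=7 nodes, M=11 members, R=3 reactions → 2N=14, M+R=14
member 0 (0-1): L=2.9429, (cx,cy)=(0.3867,0.9222)
member 1 (0-2): L=2.1200, (cx,cy)=(1.0000,0.0000)
member 2 (1-2): L=2.8862, (cx,cy)=(0.3402,-0.9403)
member 3 (1-3): L=2.0298, (cx,cy)=(0.9863,-0.1650)
member 4 (2-3): L=2.5884, (cx,cy)=(0.3941,0.9191)
member 5 (2-4): L=2.1520, (cx,cy)=(1.0000,0.0000)
member 6 (3-4): L=2.6346, (cx,cy)=(0.4297,-0.9030)
member 7 (3-5): L=2.3030, (cx,cy)=(1.0000,0.0043)
member 8 (4-5): L=2.6606, (cx,cy)=(0.4401,0.8979)
member 9 (4-6): L=2.2280, (cx,cy)=(1.0000,0.0000)
member 10 (5-6): L=2.6124, (cx,cy)=(0.4046,-0.9145)
solve A·x = −loads:
  F[0-1] = -1025.6423 N (compression)
  F[0-2] = -2024.6450 N (compression)
  F[1-2] = +1145.8192 N (tension)
  F[1-3] = -797.3935 N (compression)
  F[2-3] = +354.9313 N (tension)
  F[2-4] = +646.5950 N (tension)
  F[3-4] = -509.0554 N (compression)
  F[3-5] = -427.8741 N (compression)
  F[4-5] = +511.9208 N (tension)
  F[4-6] = +202.5566 N (tension)
  F[5-6] = -500.6209 N (compression)
  Rx@0 = +2421.2500 N
  Ry@0 = +945.8576 N
  Ry@6 = +457.8124 N

-500.621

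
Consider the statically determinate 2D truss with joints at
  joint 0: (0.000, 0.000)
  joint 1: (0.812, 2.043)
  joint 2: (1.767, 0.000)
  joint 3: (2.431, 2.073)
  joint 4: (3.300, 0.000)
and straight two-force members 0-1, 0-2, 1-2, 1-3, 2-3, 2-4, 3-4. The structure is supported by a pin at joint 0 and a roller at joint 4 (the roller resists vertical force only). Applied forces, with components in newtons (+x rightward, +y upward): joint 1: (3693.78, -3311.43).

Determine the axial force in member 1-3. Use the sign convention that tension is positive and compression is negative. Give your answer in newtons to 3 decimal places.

N=5 nodes, M=7 members, R=3 reactions → 2N=10, M+R=10
member 0 (0-1): L=2.1985, (cx,cy)=(0.3694,0.9293)
member 1 (0-2): L=1.7670, (cx,cy)=(1.0000,0.0000)
member 2 (1-2): L=2.2552, (cx,cy)=(0.4235,-0.9059)
member 3 (1-3): L=1.6193, (cx,cy)=(0.9998,0.0185)
member 4 (2-3): L=2.1767, (cx,cy)=(0.3050,0.9523)
member 5 (2-4): L=1.5330, (cx,cy)=(1.0000,0.0000)
member 6 (3-4): L=2.2478, (cx,cy)=(0.3866,-0.9222)
solve A·x = −loads:
  F[0-1] = -225.7981 N (compression)
  F[0-2] = +3777.1787 N (tension)
  F[1-2] = -3470.9292 N (compression)
  F[1-3] = -2307.7474 N (compression)
  F[2-3] = +3301.7171 N (tension)
  F[2-4] = +1300.1875 N (tension)
  F[3-4] = -3363.0936 N (compression)
  Rx@0 = -3693.7800 N
  Ry@0 = +209.8319 N
  Ry@4 = +3101.5981 N

-2307.747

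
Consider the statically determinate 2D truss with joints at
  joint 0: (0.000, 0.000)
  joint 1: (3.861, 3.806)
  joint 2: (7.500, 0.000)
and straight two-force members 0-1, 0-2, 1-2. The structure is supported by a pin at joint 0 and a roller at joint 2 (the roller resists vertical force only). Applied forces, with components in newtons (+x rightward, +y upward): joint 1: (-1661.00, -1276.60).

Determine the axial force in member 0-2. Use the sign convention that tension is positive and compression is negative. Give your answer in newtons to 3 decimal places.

-177.560

N=3 nodes, M=3 members, R=3 reactions → 2N=6, M+R=6
member 0 (0-1): L=5.4215, (cx,cy)=(0.7122,0.7020)
member 1 (0-2): L=7.5000, (cx,cy)=(1.0000,0.0000)
member 2 (1-2): L=5.2657, (cx,cy)=(0.6911,-0.7228)
solve A·x = −loads:
  F[0-1] = -2083.0124 N (compression)
  F[0-2] = -177.5599 N (compression)
  F[1-2] = +256.9341 N (tension)
  Rx@0 = +1661.0000 N
  Ry@0 = +1462.3085 N
  Ry@2 = -185.7085 N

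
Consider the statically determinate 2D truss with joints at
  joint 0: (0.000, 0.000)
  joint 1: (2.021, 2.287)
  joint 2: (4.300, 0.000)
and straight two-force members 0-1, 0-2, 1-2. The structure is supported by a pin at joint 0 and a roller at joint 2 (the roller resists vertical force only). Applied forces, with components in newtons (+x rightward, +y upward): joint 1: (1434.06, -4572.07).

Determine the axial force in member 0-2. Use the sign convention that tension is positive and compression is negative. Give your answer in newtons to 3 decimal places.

2901.408

N=3 nodes, M=3 members, R=3 reactions → 2N=6, M+R=6
member 0 (0-1): L=3.0520, (cx,cy)=(0.6622,0.7493)
member 1 (0-2): L=4.3000, (cx,cy)=(1.0000,0.0000)
member 2 (1-2): L=3.2287, (cx,cy)=(0.7059,-0.7083)
solve A·x = −loads:
  F[0-1] = -2215.9185 N (compression)
  F[0-2] = +2901.4079 N (tension)
  F[1-2] = -4110.4184 N (compression)
  Rx@0 = -1434.0600 N
  Ry@0 = +1660.4773 N
  Ry@2 = +2911.5927 N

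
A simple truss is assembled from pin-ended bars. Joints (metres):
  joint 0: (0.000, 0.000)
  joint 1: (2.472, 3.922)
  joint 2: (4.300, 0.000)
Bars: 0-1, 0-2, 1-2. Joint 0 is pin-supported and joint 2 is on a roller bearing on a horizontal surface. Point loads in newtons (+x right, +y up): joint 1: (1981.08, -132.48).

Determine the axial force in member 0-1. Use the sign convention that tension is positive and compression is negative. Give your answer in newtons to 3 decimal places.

2069.326

N=3 nodes, M=3 members, R=3 reactions → 2N=6, M+R=6
member 0 (0-1): L=4.6360, (cx,cy)=(0.5332,0.8460)
member 1 (0-2): L=4.3000, (cx,cy)=(1.0000,0.0000)
member 2 (1-2): L=4.3271, (cx,cy)=(0.4225,-0.9064)
solve A·x = −loads:
  F[0-1] = +2069.3262 N (tension)
  F[0-2] = +877.6870 N (tension)
  F[1-2] = -2077.5856 N (compression)
  Rx@0 = -1981.0800 N
  Ry@0 = -1750.6098 N
  Ry@2 = +1883.0898 N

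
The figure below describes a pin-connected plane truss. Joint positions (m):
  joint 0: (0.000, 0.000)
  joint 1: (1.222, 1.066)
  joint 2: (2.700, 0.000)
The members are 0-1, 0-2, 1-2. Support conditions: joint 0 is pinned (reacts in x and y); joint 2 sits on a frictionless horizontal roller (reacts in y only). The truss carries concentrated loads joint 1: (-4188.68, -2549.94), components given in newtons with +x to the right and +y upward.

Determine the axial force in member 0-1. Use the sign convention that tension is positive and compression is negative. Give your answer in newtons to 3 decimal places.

N=3 nodes, M=3 members, R=3 reactions → 2N=6, M+R=6
member 0 (0-1): L=1.6216, (cx,cy)=(0.7536,0.6574)
member 1 (0-2): L=2.7000, (cx,cy)=(1.0000,0.0000)
member 2 (1-2): L=1.8223, (cx,cy)=(0.8111,-0.5850)
solve A·x = −loads:
  F[0-1] = -4639.1146 N (compression)
  F[0-2] = -692.7868 N (compression)
  F[1-2] = +854.1795 N (tension)
  Rx@0 = +4188.6800 N
  Ry@0 = +3049.6090 N
  Ry@2 = -499.6690 N

-4639.115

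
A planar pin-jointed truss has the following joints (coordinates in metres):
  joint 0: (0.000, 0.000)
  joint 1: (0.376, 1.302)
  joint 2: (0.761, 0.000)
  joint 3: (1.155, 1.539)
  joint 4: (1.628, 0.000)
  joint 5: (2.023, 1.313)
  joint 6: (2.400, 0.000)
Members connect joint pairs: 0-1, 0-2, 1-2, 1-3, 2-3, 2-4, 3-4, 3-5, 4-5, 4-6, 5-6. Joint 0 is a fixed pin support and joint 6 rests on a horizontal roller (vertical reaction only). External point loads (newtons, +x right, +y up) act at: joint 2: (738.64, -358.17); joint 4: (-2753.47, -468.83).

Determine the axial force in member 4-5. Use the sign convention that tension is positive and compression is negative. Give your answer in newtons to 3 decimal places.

N=7 nodes, M=11 members, R=3 reactions → 2N=14, M+R=14
member 0 (0-1): L=1.3552, (cx,cy)=(0.2774,0.9607)
member 1 (0-2): L=0.7610, (cx,cy)=(1.0000,0.0000)
member 2 (1-2): L=1.3577, (cx,cy)=(0.2836,-0.9590)
member 3 (1-3): L=0.8143, (cx,cy)=(0.9567,0.2911)
member 4 (2-3): L=1.5886, (cx,cy)=(0.2480,0.9688)
member 5 (2-4): L=0.8670, (cx,cy)=(1.0000,0.0000)
member 6 (3-4): L=1.6100, (cx,cy)=(0.2938,-0.9559)
member 7 (3-5): L=0.8969, (cx,cy)=(0.9677,-0.2520)
member 8 (4-5): L=1.3711, (cx,cy)=(0.2881,0.9576)
member 9 (4-6): L=0.7720, (cx,cy)=(1.0000,0.0000)
member 10 (5-6): L=1.3661, (cx,cy)=(0.2760,-0.9612)
solve A·x = −loads:
  F[0-1] = -411.5651 N (compression)
  F[0-2] = -1900.6417 N (compression)
  F[1-2] = +345.0620 N (tension)
  F[1-3] = -221.6304 N (compression)
  F[2-3] = +28.1509 N (tension)
  F[2-4] = -2548.4171 N (compression)
  F[3-4] = +103.0572 N (tension)
  F[3-5] = -243.1750 N (compression)
  F[4-5] = +386.7152 N (tension)
  F[4-6] = +123.9227 N (tension)
  F[5-6] = -449.0313 N (compression)
  Rx@0 = +2014.8300 N
  Ry@0 = +395.4072 N
  Ry@6 = +431.5928 N

386.715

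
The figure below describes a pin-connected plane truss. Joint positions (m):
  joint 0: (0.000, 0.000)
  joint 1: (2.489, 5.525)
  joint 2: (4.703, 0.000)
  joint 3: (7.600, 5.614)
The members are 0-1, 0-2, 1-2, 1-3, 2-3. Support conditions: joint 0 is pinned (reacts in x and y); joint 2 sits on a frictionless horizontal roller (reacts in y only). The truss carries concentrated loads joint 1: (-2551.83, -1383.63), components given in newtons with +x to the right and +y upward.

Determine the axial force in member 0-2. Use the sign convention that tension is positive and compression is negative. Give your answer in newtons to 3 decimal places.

-907.871

N=4 nodes, M=5 members, R=3 reactions → 2N=8, M+R=8
member 0 (0-1): L=6.0598, (cx,cy)=(0.4107,0.9118)
member 1 (0-2): L=4.7030, (cx,cy)=(1.0000,0.0000)
member 2 (1-2): L=5.9521, (cx,cy)=(0.3720,-0.9282)
member 3 (1-3): L=5.1118, (cx,cy)=(0.9998,0.0174)
member 4 (2-3): L=6.3174, (cx,cy)=(0.4586,0.8887)
solve A·x = −loads:
  F[0-1] = -4002.4129 N (compression)
  F[0-2] = -907.8708 N (compression)
  F[1-2] = +2440.7101 N (tension)
  F[1-3] = +0.0000 N (tension)
  F[2-3] = -0.0000 N (compression)
  Rx@0 = +2551.8300 N
  Ry@0 = +3649.2064 N
  Ry@2 = -2265.5764 N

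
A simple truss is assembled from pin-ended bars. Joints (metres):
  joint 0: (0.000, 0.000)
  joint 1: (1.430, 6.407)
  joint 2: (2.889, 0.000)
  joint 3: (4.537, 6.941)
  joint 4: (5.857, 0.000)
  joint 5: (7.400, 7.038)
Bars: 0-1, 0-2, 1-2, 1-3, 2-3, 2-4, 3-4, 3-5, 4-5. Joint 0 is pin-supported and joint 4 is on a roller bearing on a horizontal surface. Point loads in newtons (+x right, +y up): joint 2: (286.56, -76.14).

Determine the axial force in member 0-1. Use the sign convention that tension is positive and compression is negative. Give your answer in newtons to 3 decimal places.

-39.533

N=6 nodes, M=9 members, R=3 reactions → 2N=12, M+R=12
member 0 (0-1): L=6.5646, (cx,cy)=(0.2178,0.9760)
member 1 (0-2): L=2.8890, (cx,cy)=(1.0000,0.0000)
member 2 (1-2): L=6.5710, (cx,cy)=(0.2220,-0.9750)
member 3 (1-3): L=3.1526, (cx,cy)=(0.9855,0.1694)
member 4 (2-3): L=7.1340, (cx,cy)=(0.2310,0.9730)
member 5 (2-4): L=2.9680, (cx,cy)=(1.0000,0.0000)
member 6 (3-4): L=7.0654, (cx,cy)=(0.1868,-0.9824)
member 7 (3-5): L=2.8646, (cx,cy)=(0.9994,0.0339)
member 8 (4-5): L=7.2052, (cx,cy)=(0.2142,0.9768)
solve A·x = −loads:
  F[0-1] = -39.5328 N (compression)
  F[0-2] = +295.1716 N (tension)
  F[1-2] = +36.6200 N (tension)
  F[1-3] = -16.9880 N (compression)
  F[2-3] = +41.5581 N (tension)
  F[2-4] = +7.1423 N (tension)
  F[3-4] = -38.2296 N (compression)
  F[3-5] = -0.0000 N (compression)
  F[4-5] = -0.0000 N (compression)
  Rx@0 = -286.5600 N
  Ry@0 = +38.5835 N
  Ry@4 = +37.5565 N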